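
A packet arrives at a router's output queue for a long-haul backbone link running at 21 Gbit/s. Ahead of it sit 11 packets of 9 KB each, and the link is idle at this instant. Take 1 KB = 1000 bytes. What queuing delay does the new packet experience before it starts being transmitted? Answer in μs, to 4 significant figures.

37.71 μs

Each queued packet: L/R = 72000/21000000000 = 3.42857 μs.
11 queued → 37.7143 μs.
Queuing delay = 37.71 μs.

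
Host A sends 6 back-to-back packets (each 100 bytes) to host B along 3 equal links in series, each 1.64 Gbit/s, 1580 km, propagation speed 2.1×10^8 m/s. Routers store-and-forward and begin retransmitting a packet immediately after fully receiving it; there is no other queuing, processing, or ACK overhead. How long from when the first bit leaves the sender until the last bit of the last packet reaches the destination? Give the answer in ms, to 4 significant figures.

Per-hop transmission t_tx = L/R = 800/1640000000 = 0.000487805 ms.
Per-hop propagation t_prop = 1580000/210000000 = 7.52381 ms.
Pipeline fill: first packet needs 3·t_tx to clear all hops; remaining 5 packets each add one t_tx.
Total = (3+6-1)·t_tx + 3·t_prop = 8·0.000487805 + 3·7.52381 = 22.58 ms.

22.58 ms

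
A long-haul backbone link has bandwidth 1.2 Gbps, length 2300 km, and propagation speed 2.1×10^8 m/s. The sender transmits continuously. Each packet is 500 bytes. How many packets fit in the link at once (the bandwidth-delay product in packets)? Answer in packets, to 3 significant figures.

3290 packets

Propagation delay = 2300000 / 210000000 = 0.0109524 s.
BDP = R × t_prop = 1200000000 × 0.0109524 = 13142900 bits.
In packets of 4000 bits: 3290 packets.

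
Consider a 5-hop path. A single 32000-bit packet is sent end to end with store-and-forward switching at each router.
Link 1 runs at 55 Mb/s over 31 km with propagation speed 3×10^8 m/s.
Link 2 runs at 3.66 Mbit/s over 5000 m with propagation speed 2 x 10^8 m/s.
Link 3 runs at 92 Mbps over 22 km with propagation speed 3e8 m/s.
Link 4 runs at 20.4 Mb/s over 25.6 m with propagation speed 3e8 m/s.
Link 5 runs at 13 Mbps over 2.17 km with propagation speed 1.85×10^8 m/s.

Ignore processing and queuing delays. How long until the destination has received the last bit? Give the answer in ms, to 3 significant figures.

13.9 ms

Transmission delays (L/R per hop): 0.581818, 8.74317, 0.347826, 1.56863, 2.46154 ms; sum = 13.703 ms.
Propagation delays (d/s per hop): 0.103333, 0.025, 0.0733333, 8.53333e-05, 0.0117297 ms; sum = 0.213482 ms.
End-to-end = 13.9 ms.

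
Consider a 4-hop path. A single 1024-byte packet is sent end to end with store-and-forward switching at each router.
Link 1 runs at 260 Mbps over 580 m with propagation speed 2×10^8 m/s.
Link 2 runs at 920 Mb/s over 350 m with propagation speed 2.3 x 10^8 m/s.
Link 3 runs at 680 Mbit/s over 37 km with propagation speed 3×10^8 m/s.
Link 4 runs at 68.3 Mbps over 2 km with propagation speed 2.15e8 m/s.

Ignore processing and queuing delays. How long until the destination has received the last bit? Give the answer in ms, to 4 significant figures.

L = 1024 × 8 = 8192 bits.
Transmission delays (L/R per hop): 0.0315077, 0.00890435, 0.0120471, 0.119941 ms; sum = 0.172401 ms.
Propagation delays (d/s per hop): 0.0029, 0.00152174, 0.123333, 0.00930233 ms; sum = 0.137057 ms.
End-to-end = 0.3095 ms.

0.3095 ms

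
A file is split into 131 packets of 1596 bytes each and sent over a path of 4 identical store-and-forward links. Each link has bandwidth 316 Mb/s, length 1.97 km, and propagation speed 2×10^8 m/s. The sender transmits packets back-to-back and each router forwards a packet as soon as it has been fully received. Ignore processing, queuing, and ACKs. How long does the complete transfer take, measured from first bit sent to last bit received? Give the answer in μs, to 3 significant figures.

5450 μs

Per-hop transmission t_tx = L/R = 12768/316000000 = 40.4051 μs.
Per-hop propagation t_prop = 1970/200000000 = 9.85 μs.
Pipeline fill: first packet needs 4·t_tx to clear all hops; remaining 130 packets each add one t_tx.
Total = (4+131-1)·t_tx + 4·t_prop = 134·40.4051 + 4·9.85 = 5450 μs.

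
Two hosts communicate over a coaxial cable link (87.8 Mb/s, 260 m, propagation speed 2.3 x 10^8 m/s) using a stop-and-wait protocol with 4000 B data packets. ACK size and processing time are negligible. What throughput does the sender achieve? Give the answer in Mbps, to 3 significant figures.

t_tx = L/R = 32000/87800000 = 0.000364465 s.
t_prop = 260/2.3e+08 = 1.13043e-06 s; RTT = 2.26087e-06 s.
Cycle = t_tx + RTT = 0.000366726 s.
Throughput = L / cycle = 32000 / 0.000366726 = 87.3 Mbps.

87.3 Mbps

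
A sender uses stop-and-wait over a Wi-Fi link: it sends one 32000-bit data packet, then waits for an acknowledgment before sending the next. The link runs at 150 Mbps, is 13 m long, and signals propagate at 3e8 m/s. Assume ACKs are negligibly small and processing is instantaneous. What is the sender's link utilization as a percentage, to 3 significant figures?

100 %

t_tx = L/R = 32000/150000000 = 0.000213333 s.
t_prop = 13/300000000 = 4.33333e-08 s; RTT = 8.66667e-08 s.
Cycle = t_tx + RTT = 0.00021342 s.
Utilization = t_tx / cycle = 0.000213333/0.00021342 = 100 %.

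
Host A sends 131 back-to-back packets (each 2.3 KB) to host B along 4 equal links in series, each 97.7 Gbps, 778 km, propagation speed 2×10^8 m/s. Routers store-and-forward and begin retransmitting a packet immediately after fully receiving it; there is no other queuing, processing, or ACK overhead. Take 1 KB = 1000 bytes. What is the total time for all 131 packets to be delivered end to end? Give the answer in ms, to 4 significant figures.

15.59 ms

Per-hop transmission t_tx = L/R = 18400/97700000000 = 0.000188332 ms.
Per-hop propagation t_prop = 778000/200000000 = 3.89 ms.
Pipeline fill: first packet needs 4·t_tx to clear all hops; remaining 130 packets each add one t_tx.
Total = (4+131-1)·t_tx + 4·t_prop = 134·0.000188332 + 4·3.89 = 15.59 ms.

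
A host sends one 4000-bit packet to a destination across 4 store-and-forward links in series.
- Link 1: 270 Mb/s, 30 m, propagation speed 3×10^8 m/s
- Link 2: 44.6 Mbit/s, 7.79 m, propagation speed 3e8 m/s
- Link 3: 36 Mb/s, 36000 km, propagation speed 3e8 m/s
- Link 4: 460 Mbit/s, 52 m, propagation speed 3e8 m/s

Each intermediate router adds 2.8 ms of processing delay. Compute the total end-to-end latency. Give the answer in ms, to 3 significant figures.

129 ms

Transmission delays (L/R per hop): 0.0148148, 0.0896861, 0.111111, 0.00869565 ms; sum = 0.224308 ms.
Propagation delays (d/s per hop): 0.0001, 2.59667e-05, 120, 0.000173333 ms; sum = 120 ms.
Processing at 3 router(s): 3 × 2.8 ms = 8.4 ms.
End-to-end = 129 ms.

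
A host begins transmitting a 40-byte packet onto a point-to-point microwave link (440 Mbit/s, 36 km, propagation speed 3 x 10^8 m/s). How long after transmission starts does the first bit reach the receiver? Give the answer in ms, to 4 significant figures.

First bit experiences only propagation delay: d/s = 36000/300000000 = 0.1200 ms.

0.1200 ms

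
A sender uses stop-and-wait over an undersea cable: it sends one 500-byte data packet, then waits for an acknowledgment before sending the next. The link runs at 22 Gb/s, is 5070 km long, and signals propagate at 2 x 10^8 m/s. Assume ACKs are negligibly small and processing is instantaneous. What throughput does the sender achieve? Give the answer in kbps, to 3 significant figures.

78.9 kbps

t_tx = L/R = 4000/22000000000 = 1.81818e-07 s.
t_prop = 5070000/200000000 = 0.02535 s; RTT = 0.0507 s.
Cycle = t_tx + RTT = 0.0507002 s.
Throughput = L / cycle = 4000 / 0.0507002 = 78.9 kbps.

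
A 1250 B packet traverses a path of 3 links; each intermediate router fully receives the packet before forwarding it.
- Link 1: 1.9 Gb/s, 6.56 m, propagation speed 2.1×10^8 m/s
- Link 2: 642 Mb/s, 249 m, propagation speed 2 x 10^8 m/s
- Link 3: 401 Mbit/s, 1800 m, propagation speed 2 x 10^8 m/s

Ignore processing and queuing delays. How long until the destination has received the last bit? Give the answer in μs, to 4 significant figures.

L = 1250 × 8 = 10000 bits.
Transmission delays (L/R per hop): 5.26316, 15.5763, 24.9377 μs; sum = 45.7771 μs.
Propagation delays (d/s per hop): 0.0312381, 1.245, 9 μs; sum = 10.2762 μs.
End-to-end = 56.05 μs.

56.05 μs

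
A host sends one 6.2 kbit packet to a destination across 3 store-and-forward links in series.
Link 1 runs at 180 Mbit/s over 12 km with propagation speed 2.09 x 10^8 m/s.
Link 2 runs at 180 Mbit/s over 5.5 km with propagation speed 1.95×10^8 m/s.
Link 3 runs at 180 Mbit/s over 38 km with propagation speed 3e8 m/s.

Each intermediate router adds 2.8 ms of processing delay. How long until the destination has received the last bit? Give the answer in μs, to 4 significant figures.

5916 μs

L = 6200 bits.
Transmission delay per hop = L/R = 6200/180000000 = 34.4444 μs; 3 hops → 103.333 μs.
Propagation delays (d/s per hop): 57.4163, 28.2051, 126.667 μs; sum = 212.288 μs.
Processing at 2 router(s): 2 × 2.8 ms = 5600 μs.
End-to-end = 5916 μs.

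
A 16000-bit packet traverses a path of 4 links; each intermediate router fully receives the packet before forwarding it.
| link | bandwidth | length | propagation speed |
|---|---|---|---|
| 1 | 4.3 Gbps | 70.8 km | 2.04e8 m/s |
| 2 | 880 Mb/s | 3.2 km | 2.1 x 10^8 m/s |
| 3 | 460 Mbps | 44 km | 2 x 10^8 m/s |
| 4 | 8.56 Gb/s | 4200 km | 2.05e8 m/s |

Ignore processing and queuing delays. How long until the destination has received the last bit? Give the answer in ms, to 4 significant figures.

Transmission delays (L/R per hop): 0.00372093, 0.0181818, 0.0347826, 0.00186916 ms; sum = 0.0585545 ms.
Propagation delays (d/s per hop): 0.347059, 0.0152381, 0.22, 20.4878 ms; sum = 21.0701 ms.
End-to-end = 21.13 ms.

21.13 ms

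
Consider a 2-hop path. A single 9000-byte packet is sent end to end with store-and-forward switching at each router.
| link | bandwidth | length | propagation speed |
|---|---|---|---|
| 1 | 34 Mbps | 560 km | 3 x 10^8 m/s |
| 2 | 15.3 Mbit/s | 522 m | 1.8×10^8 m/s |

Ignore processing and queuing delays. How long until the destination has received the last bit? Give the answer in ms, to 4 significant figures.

8.693 ms

L = 9000 × 8 = 72000 bits.
Transmission delays (L/R per hop): 2.11765, 4.70588 ms; sum = 6.82353 ms.
Propagation delays (d/s per hop): 1.86667, 0.0029 ms; sum = 1.86957 ms.
End-to-end = 8.693 ms.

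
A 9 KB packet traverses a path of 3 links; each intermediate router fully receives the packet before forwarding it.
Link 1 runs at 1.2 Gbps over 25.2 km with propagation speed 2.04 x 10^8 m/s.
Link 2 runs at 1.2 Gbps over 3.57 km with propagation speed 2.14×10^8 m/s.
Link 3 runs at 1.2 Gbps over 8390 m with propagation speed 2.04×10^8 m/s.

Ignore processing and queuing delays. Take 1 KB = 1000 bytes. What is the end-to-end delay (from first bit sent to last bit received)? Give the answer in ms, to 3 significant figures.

0.361 ms

L = 72000 bits.
Transmission delay per hop = L/R = 72000/1200000000 = 0.06 ms; 3 hops → 0.18 ms.
Propagation delays (d/s per hop): 0.123529, 0.0166822, 0.0411275 ms; sum = 0.181339 ms.
End-to-end = 0.361 ms.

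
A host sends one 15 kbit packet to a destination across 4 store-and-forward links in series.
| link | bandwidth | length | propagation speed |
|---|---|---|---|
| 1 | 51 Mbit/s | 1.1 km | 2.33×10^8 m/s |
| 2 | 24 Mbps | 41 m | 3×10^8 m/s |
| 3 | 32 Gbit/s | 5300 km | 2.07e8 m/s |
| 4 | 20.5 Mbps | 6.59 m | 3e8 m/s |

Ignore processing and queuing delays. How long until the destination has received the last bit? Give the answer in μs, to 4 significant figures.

L = 15000 bits.
Transmission delays (L/R per hop): 294.118, 625, 0.46875, 731.707 μs; sum = 1651.29 μs.
Propagation delays (d/s per hop): 4.72103, 0.136667, 25603.9, 0.0219667 μs; sum = 25608.7 μs.
End-to-end = 27260 μs.

27260 μs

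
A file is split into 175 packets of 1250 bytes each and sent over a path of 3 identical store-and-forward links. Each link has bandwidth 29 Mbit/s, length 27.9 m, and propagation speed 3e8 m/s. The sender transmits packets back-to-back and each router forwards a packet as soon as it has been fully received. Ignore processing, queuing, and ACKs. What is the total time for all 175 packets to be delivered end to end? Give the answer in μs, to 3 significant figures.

Per-hop transmission t_tx = L/R = 10000/29000000 = 344.828 μs.
Per-hop propagation t_prop = 27.9/300000000 = 0.093 μs.
Pipeline fill: first packet needs 3·t_tx to clear all hops; remaining 174 packets each add one t_tx.
Total = (3+175-1)·t_tx + 3·t_prop = 177·344.828 + 3·0.093 = 61000 μs.

61000 μs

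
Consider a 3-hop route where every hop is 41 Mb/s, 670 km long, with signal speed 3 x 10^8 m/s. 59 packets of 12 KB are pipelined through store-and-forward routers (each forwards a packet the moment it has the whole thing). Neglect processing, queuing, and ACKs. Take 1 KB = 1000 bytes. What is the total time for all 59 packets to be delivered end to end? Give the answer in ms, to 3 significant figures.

Per-hop transmission t_tx = L/R = 96000/41000000 = 2.34146 ms.
Per-hop propagation t_prop = 670000/300000000 = 2.23333 ms.
Pipeline fill: first packet needs 3·t_tx to clear all hops; remaining 58 packets each add one t_tx.
Total = (3+59-1)·t_tx + 3·t_prop = 61·2.34146 + 3·2.23333 = 150 ms.

150 ms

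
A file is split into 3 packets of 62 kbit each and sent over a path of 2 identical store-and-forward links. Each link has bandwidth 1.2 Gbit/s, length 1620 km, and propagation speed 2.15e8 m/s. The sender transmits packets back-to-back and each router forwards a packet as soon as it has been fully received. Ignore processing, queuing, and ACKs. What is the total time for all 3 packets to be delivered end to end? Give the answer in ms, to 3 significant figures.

15.3 ms

Per-hop transmission t_tx = L/R = 62000/1200000000 = 0.0516667 ms.
Per-hop propagation t_prop = 1620000/215000000 = 7.53488 ms.
Pipeline fill: first packet needs 2·t_tx to clear all hops; remaining 2 packets each add one t_tx.
Total = (2+3-1)·t_tx + 2·t_prop = 4·0.0516667 + 2·7.53488 = 15.3 ms.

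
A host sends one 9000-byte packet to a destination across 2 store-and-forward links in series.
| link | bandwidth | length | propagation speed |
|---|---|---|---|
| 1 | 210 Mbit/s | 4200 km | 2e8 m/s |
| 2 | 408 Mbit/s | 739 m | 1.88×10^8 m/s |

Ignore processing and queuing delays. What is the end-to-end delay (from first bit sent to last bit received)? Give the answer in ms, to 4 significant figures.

L = 9000 × 8 = 72000 bits.
Transmission delays (L/R per hop): 0.342857, 0.176471 ms; sum = 0.519328 ms.
Propagation delays (d/s per hop): 21, 0.00393085 ms; sum = 21.0039 ms.
End-to-end = 21.52 ms.

21.52 ms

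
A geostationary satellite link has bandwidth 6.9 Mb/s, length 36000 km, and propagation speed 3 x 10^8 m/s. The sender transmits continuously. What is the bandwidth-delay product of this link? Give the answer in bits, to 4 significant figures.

828000 bits

Propagation delay = 36000000 / 300000000 = 0.12 s.
BDP = R × t_prop = 6900000 × 0.12 = 828000 bits.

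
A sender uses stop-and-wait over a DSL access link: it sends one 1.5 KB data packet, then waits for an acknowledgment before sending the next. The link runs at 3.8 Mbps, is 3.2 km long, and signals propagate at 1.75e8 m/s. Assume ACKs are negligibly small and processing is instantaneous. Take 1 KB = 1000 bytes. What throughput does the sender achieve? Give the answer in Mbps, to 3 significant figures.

t_tx = L/R = 12000/3800000 = 0.00315789 s.
t_prop = 3200/175000000 = 1.82857e-05 s; RTT = 3.65714e-05 s.
Cycle = t_tx + RTT = 0.00319447 s.
Throughput = L / cycle = 12000 / 0.00319447 = 3.76 Mbps.

3.76 Mbps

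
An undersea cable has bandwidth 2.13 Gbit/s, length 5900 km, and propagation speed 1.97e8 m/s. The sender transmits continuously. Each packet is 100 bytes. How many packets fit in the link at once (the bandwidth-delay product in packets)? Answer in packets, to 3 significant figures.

79700 packets

Propagation delay = 5900000 / 197000000 = 0.0299492 s.
BDP = R × t_prop = 2130000000 × 0.0299492 = 63791900 bits.
In packets of 800 bits: 79700 packets.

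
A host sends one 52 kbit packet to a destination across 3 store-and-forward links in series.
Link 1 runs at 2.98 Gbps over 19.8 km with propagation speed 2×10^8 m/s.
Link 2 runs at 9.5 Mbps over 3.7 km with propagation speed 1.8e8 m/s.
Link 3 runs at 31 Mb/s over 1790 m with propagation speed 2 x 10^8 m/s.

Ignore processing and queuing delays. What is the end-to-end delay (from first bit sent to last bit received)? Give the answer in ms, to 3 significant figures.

L = 52000 bits.
Transmission delays (L/R per hop): 0.0174497, 5.47368, 1.67742 ms; sum = 7.16855 ms.
Propagation delays (d/s per hop): 0.099, 0.0205556, 0.00895 ms; sum = 0.128506 ms.
End-to-end = 7.30 ms.

7.30 ms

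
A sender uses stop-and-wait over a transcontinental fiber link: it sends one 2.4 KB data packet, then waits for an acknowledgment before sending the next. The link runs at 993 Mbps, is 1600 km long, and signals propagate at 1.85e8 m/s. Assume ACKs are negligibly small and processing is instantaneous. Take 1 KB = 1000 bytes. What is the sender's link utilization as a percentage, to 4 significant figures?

t_tx = L/R = 19200/993000000 = 1.93353e-05 s.
t_prop = 1600000/185000000 = 0.00864865 s; RTT = 0.0172973 s.
Cycle = t_tx + RTT = 0.0173166 s.
Utilization = t_tx / cycle = 1.93353e-05/0.0173166 = 0.1117 %.

0.1117 %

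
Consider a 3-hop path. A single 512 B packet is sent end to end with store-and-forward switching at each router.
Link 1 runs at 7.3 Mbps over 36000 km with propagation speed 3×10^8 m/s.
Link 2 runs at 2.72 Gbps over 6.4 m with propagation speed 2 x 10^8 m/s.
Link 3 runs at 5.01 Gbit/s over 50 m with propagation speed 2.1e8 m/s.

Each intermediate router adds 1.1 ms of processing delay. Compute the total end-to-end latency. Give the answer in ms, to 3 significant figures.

123 ms

L = 512 × 8 = 4096 bits.
Transmission delays (L/R per hop): 0.561096, 0.00150588, 0.000817565 ms; sum = 0.563419 ms.
Propagation delays (d/s per hop): 120, 3.2e-05, 0.000238095 ms; sum = 120 ms.
Processing at 2 router(s): 2 × 1.1 ms = 2.2 ms.
End-to-end = 123 ms.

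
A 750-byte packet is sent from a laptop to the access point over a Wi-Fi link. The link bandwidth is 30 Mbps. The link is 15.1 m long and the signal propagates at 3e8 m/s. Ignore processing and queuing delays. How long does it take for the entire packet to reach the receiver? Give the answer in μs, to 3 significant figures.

200 μs

L = 750 × 8 = 6000 bits.
Transmission delay = L/R = 6000 / 30000000 = 200 μs.
Propagation delay = d/s = 15.1 m / 300000000 m/s = 0.0503333 μs.
Total = 200 μs.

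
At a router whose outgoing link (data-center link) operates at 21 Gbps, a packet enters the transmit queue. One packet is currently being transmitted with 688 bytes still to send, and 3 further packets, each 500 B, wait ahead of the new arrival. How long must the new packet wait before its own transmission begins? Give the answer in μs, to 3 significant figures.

0.834 μs

Each queued packet: L/R = 4000/21000000000 = 0.190476 μs.
3 queued → 0.571429 μs.
Plus remaining 5504 bits of current packet: 0.262095 μs.
Queuing delay = 0.834 μs.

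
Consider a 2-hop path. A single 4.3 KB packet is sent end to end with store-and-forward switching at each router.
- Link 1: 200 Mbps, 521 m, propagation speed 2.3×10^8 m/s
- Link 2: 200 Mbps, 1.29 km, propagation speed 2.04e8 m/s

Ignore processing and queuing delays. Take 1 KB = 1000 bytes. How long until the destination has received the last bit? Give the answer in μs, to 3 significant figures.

L = 34400 bits.
Transmission delay per hop = L/R = 34400/200000000 = 172 μs; 2 hops → 344 μs.
Propagation delays (d/s per hop): 2.26522, 6.32353 μs; sum = 8.58875 μs.
End-to-end = 353 μs.

353 μs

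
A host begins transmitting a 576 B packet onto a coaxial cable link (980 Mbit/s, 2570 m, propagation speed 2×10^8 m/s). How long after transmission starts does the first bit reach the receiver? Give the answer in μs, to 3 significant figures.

12.9 μs

First bit experiences only propagation delay: d/s = 2570/200000000 = 12.9 μs.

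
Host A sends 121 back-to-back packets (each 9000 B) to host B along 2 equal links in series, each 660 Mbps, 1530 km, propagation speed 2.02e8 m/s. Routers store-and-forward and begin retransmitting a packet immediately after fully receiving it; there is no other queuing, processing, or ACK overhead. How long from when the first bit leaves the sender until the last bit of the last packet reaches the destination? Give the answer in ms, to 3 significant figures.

Per-hop transmission t_tx = L/R = 72000/660000000 = 0.109091 ms.
Per-hop propagation t_prop = 1530000/202000000 = 7.57426 ms.
Pipeline fill: first packet needs 2·t_tx to clear all hops; remaining 120 packets each add one t_tx.
Total = (2+121-1)·t_tx + 2·t_prop = 122·0.109091 + 2·7.57426 = 28.5 ms.

28.5 ms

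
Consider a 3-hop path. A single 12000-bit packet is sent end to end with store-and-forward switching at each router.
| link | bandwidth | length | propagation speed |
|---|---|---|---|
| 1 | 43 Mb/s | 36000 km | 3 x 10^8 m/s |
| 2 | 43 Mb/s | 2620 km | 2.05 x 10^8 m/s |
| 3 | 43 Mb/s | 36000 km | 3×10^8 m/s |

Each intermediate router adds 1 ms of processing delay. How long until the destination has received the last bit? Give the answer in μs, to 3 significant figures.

Transmission delay per hop = L/R = 12000/43000000 = 279.07 μs; 3 hops → 837.209 μs.
Propagation delays (d/s per hop): 120000, 12780.5, 120000 μs; sum = 252780 μs.
Processing at 2 router(s): 2 × 1 ms = 2000 μs.
End-to-end = 256000 μs.

256000 μs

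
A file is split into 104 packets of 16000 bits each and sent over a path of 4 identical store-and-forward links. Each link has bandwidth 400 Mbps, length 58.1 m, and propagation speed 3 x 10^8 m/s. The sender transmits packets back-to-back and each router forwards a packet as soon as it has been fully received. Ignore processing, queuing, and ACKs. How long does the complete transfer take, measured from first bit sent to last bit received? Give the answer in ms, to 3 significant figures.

4.28 ms

Per-hop transmission t_tx = L/R = 16000/400000000 = 0.04 ms.
Per-hop propagation t_prop = 58.1/300000000 = 0.000193667 ms.
Pipeline fill: first packet needs 4·t_tx to clear all hops; remaining 103 packets each add one t_tx.
Total = (4+104-1)·t_tx + 4·t_prop = 107·0.04 + 4·0.000193667 = 4.28 ms.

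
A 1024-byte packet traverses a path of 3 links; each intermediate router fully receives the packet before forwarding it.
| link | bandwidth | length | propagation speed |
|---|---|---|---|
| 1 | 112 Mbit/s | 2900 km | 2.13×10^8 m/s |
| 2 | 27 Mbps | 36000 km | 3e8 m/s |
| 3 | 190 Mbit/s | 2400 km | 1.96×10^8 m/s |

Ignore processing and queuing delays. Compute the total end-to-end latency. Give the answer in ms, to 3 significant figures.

146 ms

L = 1024 × 8 = 8192 bits.
Transmission delays (L/R per hop): 0.0731429, 0.303407, 0.0431158 ms; sum = 0.419666 ms.
Propagation delays (d/s per hop): 13.615, 120, 12.2449 ms; sum = 145.86 ms.
End-to-end = 146 ms.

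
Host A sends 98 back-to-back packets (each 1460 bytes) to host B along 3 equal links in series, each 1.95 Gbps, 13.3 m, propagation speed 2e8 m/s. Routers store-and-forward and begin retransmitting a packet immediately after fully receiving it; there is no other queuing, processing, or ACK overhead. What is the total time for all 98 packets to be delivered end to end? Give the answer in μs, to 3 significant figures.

Per-hop transmission t_tx = L/R = 11680/1950000000 = 5.98974 μs.
Per-hop propagation t_prop = 13.3/200000000 = 0.0665 μs.
Pipeline fill: first packet needs 3·t_tx to clear all hops; remaining 97 packets each add one t_tx.
Total = (3+98-1)·t_tx + 3·t_prop = 100·5.98974 + 3·0.0665 = 599 μs.

599 μs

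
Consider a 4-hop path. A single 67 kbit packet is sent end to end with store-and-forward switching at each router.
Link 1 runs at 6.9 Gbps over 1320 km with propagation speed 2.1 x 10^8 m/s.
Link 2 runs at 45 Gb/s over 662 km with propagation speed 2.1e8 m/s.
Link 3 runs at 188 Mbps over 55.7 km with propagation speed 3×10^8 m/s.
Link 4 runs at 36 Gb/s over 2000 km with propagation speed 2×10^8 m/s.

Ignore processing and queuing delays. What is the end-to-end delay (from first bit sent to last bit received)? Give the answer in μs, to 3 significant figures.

20000 μs

L = 67000 bits.
Transmission delays (L/R per hop): 9.71014, 1.48889, 356.383, 1.86111 μs; sum = 369.443 μs.
Propagation delays (d/s per hop): 6285.71, 3152.38, 185.667, 10000 μs; sum = 19623.8 μs.
End-to-end = 20000 μs.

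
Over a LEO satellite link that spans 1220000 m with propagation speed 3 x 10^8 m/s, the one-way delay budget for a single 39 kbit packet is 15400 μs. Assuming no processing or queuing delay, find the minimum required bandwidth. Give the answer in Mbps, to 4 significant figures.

Propagation delay = 1220000 / 300000000 = 4066.67 μs.
Transmission budget = 15400 − 4066.67 = 11333.3 μs.
R ≥ L / t_tx = 39000 bits / 0.0113333 s = 3.441 Mbps.

3.441 Mbps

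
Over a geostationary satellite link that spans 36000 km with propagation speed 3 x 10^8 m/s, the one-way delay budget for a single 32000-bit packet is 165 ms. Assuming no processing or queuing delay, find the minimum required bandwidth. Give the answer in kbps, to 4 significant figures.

711.1 kbps

Propagation delay = 36000000 / 300000000 = 120 ms.
Transmission budget = 165 − 120 = 45 ms.
R ≥ L / t_tx = 32000 bits / 0.045 s = 711.1 kbps.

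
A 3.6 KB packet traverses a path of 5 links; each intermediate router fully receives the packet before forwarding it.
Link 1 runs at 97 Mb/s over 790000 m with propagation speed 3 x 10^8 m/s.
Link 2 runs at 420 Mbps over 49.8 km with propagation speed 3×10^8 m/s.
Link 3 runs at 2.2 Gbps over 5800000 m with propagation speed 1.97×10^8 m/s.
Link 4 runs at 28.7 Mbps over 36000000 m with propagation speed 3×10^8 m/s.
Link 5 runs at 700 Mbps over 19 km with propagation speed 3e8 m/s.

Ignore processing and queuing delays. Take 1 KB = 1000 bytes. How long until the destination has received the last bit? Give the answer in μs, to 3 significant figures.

L = 28800 bits.
Transmission delays (L/R per hop): 296.907, 68.5714, 13.0909, 1003.48, 41.1429 μs; sum = 1423.2 μs.
Propagation delays (d/s per hop): 2633.33, 166, 29441.6, 120000, 63.3333 μs; sum = 152304 μs.
End-to-end = 154000 μs.

154000 μs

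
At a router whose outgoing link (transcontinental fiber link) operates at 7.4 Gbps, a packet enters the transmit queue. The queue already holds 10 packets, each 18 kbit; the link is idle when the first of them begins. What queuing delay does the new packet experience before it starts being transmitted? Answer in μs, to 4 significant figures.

24.32 μs

Each queued packet: L/R = 18000/7400000000 = 2.43243 μs.
10 queued → 24.3243 μs.
Queuing delay = 24.32 μs.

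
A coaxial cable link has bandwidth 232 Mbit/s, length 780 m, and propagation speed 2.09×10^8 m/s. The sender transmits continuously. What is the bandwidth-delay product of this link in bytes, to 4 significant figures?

Propagation delay = 780 / 209000000 = 3.73206e-06 s.
BDP = R × t_prop = 232000000 × 3.73206e-06 = 865.837 bits.
In bytes: 865.837/8 = 108.2 bytes.

108.2 bytes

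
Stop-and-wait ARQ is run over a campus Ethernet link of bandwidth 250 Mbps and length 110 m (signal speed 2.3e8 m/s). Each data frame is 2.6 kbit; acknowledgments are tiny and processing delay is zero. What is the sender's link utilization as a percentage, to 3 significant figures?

t_tx = L/R = 2600/250000000 = 1.04e-05 s.
t_prop = 110/2.3e+08 = 4.78261e-07 s; RTT = 9.56522e-07 s.
Cycle = t_tx + RTT = 1.13565e-05 s.
Utilization = t_tx / cycle = 1.04e-05/1.13565e-05 = 91.6 %.

91.6 %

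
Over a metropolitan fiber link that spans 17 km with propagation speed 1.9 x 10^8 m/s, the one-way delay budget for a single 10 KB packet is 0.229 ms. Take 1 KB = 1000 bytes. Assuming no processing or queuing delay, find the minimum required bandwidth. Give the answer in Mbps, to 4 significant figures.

573.4 Mbps

L = 80000 bits.
Propagation delay = 17000 / 190000000 = 0.0894737 ms.
Transmission budget = 0.229 − 0.0894737 = 0.139526 ms.
R ≥ L / t_tx = 80000 bits / 0.000139526 s = 573.4 Mbps.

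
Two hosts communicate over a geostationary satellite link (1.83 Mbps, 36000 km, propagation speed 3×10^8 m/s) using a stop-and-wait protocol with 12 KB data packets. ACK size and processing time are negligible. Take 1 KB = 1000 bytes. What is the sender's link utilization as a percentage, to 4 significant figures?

t_tx = L/R = 96000/1830000 = 0.052459 s.
t_prop = 36000000/300000000 = 0.12 s; RTT = 0.24 s.
Cycle = t_tx + RTT = 0.292459 s.
Utilization = t_tx / cycle = 0.052459/0.292459 = 17.94 %.

17.94 %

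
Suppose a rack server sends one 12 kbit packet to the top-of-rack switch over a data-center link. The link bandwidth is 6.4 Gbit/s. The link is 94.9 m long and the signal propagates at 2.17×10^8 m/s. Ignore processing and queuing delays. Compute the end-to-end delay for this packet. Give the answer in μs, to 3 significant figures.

L = 12000 bits.
Transmission delay = L/R = 12000 / 6400000000 = 1.875 μs.
Propagation delay = d/s = 94.9 m / 217000000 m/s = 0.437327 μs.
Total = 2.31 μs.

2.31 μs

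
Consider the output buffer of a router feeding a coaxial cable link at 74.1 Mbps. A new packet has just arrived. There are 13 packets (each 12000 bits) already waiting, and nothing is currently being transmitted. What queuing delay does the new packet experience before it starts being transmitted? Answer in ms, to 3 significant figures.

2.11 ms

Each queued packet: L/R = 12000/74100000 = 0.161943 ms.
13 queued → 2.10526 ms.
Queuing delay = 2.11 ms.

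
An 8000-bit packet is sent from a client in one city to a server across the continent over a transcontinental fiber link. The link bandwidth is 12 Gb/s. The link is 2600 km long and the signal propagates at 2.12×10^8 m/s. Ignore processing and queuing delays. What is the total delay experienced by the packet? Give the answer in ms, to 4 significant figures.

Transmission delay = L/R = 8000 / 12000000000 = 0.000666667 ms.
Propagation delay = d/s = 2600000 m / 212000000 m/s = 12.2642 ms.
Total = 12.26 ms.

12.26 ms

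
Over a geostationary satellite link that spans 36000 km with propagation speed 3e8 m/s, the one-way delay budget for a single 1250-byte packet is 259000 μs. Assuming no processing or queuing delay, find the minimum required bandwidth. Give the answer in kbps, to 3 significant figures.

L = 10000 bits.
Propagation delay = 36000000 / 300000000 = 120000 μs.
Transmission budget = 259000 − 120000 = 139000 μs.
R ≥ L / t_tx = 10000 bits / 0.139 s = 71.9 kbps.

71.9 kbps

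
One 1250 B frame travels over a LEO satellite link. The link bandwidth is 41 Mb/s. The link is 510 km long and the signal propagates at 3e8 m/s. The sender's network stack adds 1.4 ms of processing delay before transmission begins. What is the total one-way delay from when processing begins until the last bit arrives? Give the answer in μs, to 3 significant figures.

L = 1250 × 8 = 10000 bits.
Transmission delay = L/R = 10000 / 41000000 = 243.902 μs.
Propagation delay = d/s = 510000 m / 300000000 m/s = 1700 μs.
Plus processing delay 1.4 ms = 1400 μs.
Total = 3340 μs.

3340 μs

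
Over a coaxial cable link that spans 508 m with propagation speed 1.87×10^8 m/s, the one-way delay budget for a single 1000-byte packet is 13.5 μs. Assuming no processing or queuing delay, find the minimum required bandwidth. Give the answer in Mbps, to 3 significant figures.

742 Mbps

L = 8000 bits.
Propagation delay = 508 / 187000000 = 2.71658 μs.
Transmission budget = 13.5 − 2.71658 = 10.7834 μs.
R ≥ L / t_tx = 8000 bits / 1.07834e-05 s = 742 Mbps.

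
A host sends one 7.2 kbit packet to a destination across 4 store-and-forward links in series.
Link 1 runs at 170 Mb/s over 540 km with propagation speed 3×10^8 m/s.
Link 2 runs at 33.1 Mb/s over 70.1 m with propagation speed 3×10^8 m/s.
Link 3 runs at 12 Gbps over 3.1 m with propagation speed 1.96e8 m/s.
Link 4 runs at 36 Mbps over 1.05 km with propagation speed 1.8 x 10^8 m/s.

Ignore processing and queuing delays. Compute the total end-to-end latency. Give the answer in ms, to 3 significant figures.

L = 7200 bits.
Transmission delays (L/R per hop): 0.0423529, 0.217523, 0.0006, 0.2 ms; sum = 0.460476 ms.
Propagation delays (d/s per hop): 1.8, 0.000233667, 1.58163e-05, 0.00583333 ms; sum = 1.80608 ms.
End-to-end = 2.27 ms.

2.27 ms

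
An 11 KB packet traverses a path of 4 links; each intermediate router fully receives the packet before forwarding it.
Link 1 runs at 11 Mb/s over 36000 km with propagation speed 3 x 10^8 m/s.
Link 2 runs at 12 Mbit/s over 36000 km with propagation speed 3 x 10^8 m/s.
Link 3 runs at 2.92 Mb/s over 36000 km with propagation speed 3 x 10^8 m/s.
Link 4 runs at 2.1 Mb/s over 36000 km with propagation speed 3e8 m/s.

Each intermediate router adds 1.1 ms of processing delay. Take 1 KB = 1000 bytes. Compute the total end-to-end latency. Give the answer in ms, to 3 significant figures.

571 ms

L = 88000 bits.
Transmission delays (L/R per hop): 8, 7.33333, 30.137, 41.9048 ms; sum = 87.3751 ms.
Propagation delays (d/s per hop): 120, 120, 120, 120 ms; sum = 480 ms.
Processing at 3 router(s): 3 × 1.1 ms = 3.3 ms.
End-to-end = 571 ms.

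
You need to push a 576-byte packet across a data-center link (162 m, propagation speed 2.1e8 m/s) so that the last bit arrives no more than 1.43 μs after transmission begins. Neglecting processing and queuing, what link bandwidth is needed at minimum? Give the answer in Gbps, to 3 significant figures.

7.00 Gbps

L = 4608 bits.
Propagation delay = 162 / 210000000 = 0.771429 μs.
Transmission budget = 1.43 − 0.771429 = 0.658571 μs.
R ≥ L / t_tx = 4608 bits / 6.58571e-07 s = 7.00 Gbps.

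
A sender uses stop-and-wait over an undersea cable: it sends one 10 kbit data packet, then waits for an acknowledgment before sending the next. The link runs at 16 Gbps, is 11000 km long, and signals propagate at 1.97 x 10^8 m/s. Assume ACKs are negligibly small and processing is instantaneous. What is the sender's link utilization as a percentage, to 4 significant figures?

t_tx = L/R = 10000/16000000000 = 6.25e-07 s.
t_prop = 11000000/197000000 = 0.0558376 s; RTT = 0.111675 s.
Cycle = t_tx + RTT = 0.111676 s.
Utilization = t_tx / cycle = 6.25e-07/0.111676 = 0.0005597 %.

0.0005597 %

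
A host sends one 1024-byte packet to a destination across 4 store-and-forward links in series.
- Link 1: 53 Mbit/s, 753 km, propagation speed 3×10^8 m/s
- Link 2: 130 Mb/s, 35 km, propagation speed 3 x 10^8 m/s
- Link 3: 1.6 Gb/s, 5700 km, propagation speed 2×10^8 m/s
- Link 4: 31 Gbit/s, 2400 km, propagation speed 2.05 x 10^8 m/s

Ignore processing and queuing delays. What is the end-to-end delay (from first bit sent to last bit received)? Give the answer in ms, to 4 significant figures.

L = 1024 × 8 = 8192 bits.
Transmission delays (L/R per hop): 0.154566, 0.0630154, 0.00512, 0.000264258 ms; sum = 0.222966 ms.
Propagation delays (d/s per hop): 2.51, 0.116667, 28.5, 11.7073 ms; sum = 42.834 ms.
End-to-end = 43.06 ms.

43.06 ms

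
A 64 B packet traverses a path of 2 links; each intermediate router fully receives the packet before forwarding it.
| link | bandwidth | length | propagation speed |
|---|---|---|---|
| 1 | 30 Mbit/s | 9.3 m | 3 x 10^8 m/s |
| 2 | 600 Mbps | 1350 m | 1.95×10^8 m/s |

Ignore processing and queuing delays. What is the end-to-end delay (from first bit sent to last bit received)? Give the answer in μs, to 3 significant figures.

L = 64 × 8 = 512 bits.
Transmission delays (L/R per hop): 17.0667, 0.853333 μs; sum = 17.92 μs.
Propagation delays (d/s per hop): 0.031, 6.92308 μs; sum = 6.95408 μs.
End-to-end = 24.9 μs.

24.9 μs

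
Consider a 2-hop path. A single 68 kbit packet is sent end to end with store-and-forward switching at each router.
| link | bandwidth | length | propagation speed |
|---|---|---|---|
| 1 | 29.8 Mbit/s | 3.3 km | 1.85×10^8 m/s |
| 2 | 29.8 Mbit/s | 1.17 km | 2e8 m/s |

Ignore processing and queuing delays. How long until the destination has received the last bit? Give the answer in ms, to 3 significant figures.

4.59 ms

L = 68000 bits.
Transmission delay per hop = L/R = 68000/29800000 = 2.28188 ms; 2 hops → 4.56376 ms.
Propagation delays (d/s per hop): 0.0178378, 0.00585 ms; sum = 0.0236878 ms.
End-to-end = 4.59 ms.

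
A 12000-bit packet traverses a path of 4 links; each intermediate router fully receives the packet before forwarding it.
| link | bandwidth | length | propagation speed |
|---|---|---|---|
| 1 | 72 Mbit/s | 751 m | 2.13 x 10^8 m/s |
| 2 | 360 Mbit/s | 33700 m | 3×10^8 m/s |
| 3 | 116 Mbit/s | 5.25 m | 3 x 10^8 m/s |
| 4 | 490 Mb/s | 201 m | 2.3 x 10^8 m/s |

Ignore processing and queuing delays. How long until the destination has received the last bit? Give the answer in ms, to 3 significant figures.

0.445 ms

Transmission delays (L/R per hop): 0.166667, 0.0333333, 0.103448, 0.0244898 ms; sum = 0.327938 ms.
Propagation delays (d/s per hop): 0.00352582, 0.112333, 1.75e-05, 0.000873913 ms; sum = 0.116751 ms.
End-to-end = 0.445 ms.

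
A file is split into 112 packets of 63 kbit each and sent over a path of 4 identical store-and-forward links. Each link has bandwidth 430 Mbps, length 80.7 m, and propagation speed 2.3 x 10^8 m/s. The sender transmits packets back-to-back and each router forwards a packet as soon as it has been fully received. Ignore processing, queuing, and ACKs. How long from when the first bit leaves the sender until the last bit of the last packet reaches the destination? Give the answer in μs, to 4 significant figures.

Per-hop transmission t_tx = L/R = 63000/430000000 = 146.512 μs.
Per-hop propagation t_prop = 80.7/2.3e+08 = 0.35087 μs.
Pipeline fill: first packet needs 4·t_tx to clear all hops; remaining 111 packets each add one t_tx.
Total = (4+112-1)·t_tx + 4·t_prop = 115·146.512 + 4·0.35087 = 16850 μs.

16850 μs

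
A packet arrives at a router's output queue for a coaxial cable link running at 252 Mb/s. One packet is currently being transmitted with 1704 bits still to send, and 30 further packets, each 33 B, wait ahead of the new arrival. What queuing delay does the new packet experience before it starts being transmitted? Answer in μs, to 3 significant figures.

Each queued packet: L/R = 264/252000000 = 1.04762 μs.
30 queued → 31.4286 μs.
Plus remaining 1704 bits of current packet: 6.7619 μs.
Queuing delay = 38.2 μs.

38.2 μs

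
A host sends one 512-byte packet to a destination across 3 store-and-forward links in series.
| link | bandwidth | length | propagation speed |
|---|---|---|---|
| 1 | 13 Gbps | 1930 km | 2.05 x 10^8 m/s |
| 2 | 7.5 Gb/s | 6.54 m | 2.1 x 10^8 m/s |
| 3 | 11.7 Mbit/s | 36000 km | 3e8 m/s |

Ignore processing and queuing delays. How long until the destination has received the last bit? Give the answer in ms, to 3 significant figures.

130 ms

L = 512 × 8 = 4096 bits.
Transmission delays (L/R per hop): 0.000315077, 0.000546133, 0.350085 ms; sum = 0.350947 ms.
Propagation delays (d/s per hop): 9.41463, 3.11429e-05, 120 ms; sum = 129.415 ms.
End-to-end = 130 ms.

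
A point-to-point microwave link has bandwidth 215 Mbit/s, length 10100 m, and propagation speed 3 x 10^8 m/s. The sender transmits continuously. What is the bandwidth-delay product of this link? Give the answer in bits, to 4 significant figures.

Propagation delay = 10100 / 300000000 = 3.36667e-05 s.
BDP = R × t_prop = 215000000 × 3.36667e-05 = 7238.33 bits.

7238 bits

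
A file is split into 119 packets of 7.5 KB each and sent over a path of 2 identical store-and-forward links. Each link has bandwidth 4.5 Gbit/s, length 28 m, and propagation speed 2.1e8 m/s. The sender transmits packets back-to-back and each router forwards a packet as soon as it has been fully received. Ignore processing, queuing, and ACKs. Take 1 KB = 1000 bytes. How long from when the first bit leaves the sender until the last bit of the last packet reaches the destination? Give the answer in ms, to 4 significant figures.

1.600 ms

Per-hop transmission t_tx = L/R = 60000/4500000000 = 0.0133333 ms.
Per-hop propagation t_prop = 28/210000000 = 0.000133333 ms.
Pipeline fill: first packet needs 2·t_tx to clear all hops; remaining 118 packets each add one t_tx.
Total = (2+119-1)·t_tx + 2·t_prop = 120·0.0133333 + 2·0.000133333 = 1.600 ms.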